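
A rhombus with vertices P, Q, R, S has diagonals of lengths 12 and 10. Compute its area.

The diagonals of a rhombus divide it into four right triangles.
Each triangle has legs 12/ 2 = 6 and 10/2 = 5, so each has area (1/2)*6*5 = 15.
Four such triangles give total area = (d1 * d2) / 2 = 60.

60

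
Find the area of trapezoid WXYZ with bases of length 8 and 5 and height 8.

Area = (8 + 5) * 8 / 2 = 104 / 2 = 52

52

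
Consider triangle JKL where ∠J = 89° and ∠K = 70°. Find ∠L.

By the triangle angle sum property, the three interior angles of any triangle add up to 180°.
We know angle J = 89° and angle K = 70°, so their sum is 159°.
Therefore angle L = 180° - 159° = 21°.

21 degrees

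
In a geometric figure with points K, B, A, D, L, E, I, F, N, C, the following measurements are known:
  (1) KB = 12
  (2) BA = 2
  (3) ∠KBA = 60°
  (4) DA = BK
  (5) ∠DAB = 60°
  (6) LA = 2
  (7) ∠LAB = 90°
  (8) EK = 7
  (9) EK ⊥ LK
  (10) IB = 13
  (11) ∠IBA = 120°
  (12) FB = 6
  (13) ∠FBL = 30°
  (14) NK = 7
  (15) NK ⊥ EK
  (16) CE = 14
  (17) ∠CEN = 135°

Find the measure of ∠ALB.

Step 1: By the law of cosines on triangle LAB: LB² = 2² + 2² − 2·2·2·cos(90°) = 8, so LB = 2·√2.
Step 2: By the inverse law of cosines on triangle ALB: cos(∠ALB) = (2² + (2·√2)² − 2²) / (2·2·2·√2) = 8/11.31 = 0.7071, so ∠ALB = 45°.

Therefore, the measure of angle ∠ALB = 45°.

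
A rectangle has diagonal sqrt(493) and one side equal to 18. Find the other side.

The diagonal of a rectangle forms a right triangle with the two sides.
Rearranging the Pythagorean theorem: missing side = sqrt(d^2 - known^2).
= sqrt(493 - 324) = sqrt(169) = 13.

13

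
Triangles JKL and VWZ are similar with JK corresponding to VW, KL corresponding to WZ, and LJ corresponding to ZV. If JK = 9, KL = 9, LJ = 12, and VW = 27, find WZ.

k = 27/9 = 3. WZ = 3 * 9 = 27.

27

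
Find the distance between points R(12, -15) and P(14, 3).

d = sqrt((2)^2 + (18)^2) = sqrt(328) = 2*sqrt(82)

2*sqrt(82)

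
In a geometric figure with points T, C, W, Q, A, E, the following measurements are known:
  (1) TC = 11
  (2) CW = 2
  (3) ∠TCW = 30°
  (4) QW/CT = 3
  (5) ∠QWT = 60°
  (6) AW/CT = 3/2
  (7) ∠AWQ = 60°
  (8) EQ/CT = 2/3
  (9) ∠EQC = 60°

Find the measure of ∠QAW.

From the given relations: AW = 3/2·CT = 3/2·11 ≈ 16.5; QW = 3·CT = 3·11 = 33.
Step 1: By the law of cosines on triangle AWQ: AQ² = 16.5² + 33² − 2·16.5·33·cos(60°) = 816.75, so AQ ≈ 28.58.
Step 2: By the inverse law of cosines on triangle QAW: cos(∠QAW) = (28.58² + 16.5² − 33²) / (2·28.58·16.5) = 0/943.1 = 0, so ∠QAW = 90°.

Therefore, the measure of angle ∠QAW = 90°.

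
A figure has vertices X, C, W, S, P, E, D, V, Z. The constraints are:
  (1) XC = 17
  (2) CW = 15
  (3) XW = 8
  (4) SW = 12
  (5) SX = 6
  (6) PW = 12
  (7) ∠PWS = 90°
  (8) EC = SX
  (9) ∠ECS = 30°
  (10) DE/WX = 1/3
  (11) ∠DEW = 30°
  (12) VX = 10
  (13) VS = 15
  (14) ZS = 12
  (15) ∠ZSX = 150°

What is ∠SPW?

Step 1: By the law of cosines on triangle PWS: PS² = 12² + 12² − 2·12·12·cos(90°) = 288, so PS = 12·√2.
Step 2: By the inverse law of cosines on triangle SPW: cos(∠SPW) = ((12·√2)² + 12² − 12²) / (2·12·√2·12) = 288/407.29 = 0.7071, so ∠SPW = 45°.

Therefore, the measure of angle ∠SPW = 45°.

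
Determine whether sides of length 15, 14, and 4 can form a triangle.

Yes.
The triangle inequality requires that the sum of any two sides exceeds the third.
Here 4 + 14 = 18 > 15, so the condition is met.

Yes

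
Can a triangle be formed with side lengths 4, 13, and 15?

Check all three triangle inequalities:
4 + 13 = 17 > 15 ✓
4 + 15 = 19 > 13 ✓
13 + 15 = 28 > 4 ✓
All conditions hold, so these sides form a valid triangle.

Yes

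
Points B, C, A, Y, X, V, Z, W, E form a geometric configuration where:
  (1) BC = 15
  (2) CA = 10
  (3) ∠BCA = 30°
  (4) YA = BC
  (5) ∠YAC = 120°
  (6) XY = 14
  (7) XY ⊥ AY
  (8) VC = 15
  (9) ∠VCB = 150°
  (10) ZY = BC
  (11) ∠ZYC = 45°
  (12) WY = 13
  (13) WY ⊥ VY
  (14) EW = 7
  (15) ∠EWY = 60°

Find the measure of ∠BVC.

Step 1: By the law of cosines on triangle VCB: VB² = 15² + 15² − 2·15·15·cos(150°) = 839.71, so VB ≈ 28.98.
Step 2: By the inverse law of cosines on triangle BVC: cos(∠BVC) = (28.98² + 15² − 15²) / (2·28.98·15) = 839.71/869.33 = 0.9659, so ∠BVC = 15°.

Therefore, the measure of angle ∠BVC = 15°.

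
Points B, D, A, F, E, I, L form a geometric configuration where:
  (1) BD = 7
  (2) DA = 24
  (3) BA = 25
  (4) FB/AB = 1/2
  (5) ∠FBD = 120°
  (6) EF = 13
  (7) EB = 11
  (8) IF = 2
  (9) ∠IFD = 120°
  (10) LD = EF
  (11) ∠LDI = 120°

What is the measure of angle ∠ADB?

Step 1: By the inverse law of cosines on triangle ADB: cos(∠ADB) = (24² + 7² − 25²) / (2·24·7) = 0/336 = 0, so ∠ADB = 90°.

Therefore, the measure of angle ∠ADB = 90°.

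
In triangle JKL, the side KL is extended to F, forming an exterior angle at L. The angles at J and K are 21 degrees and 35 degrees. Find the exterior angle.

The interior angle at L is 180 - 21 - 35 = 124 degrees.
The exterior angle and interior angle at L are supplementary:
Exterior angle = 180 - 124 = 56 degrees.

56 degrees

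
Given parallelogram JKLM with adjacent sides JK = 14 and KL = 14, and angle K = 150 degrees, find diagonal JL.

Law of cosines: d^2 = 14^2 + 14^2 - 2(14)(14)cos(150°) = 196*sqrt(3) + 392, so d = 14*sqrt(sqrt(3) + 2).

14*sqrt(sqrt(3) + 2)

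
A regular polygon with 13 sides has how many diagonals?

The number of diagonals in an n-gon is n(n - 3)/2.
For n = 13: 13(13 - 3)/2 = 13 × 10 / 2 = 65.

65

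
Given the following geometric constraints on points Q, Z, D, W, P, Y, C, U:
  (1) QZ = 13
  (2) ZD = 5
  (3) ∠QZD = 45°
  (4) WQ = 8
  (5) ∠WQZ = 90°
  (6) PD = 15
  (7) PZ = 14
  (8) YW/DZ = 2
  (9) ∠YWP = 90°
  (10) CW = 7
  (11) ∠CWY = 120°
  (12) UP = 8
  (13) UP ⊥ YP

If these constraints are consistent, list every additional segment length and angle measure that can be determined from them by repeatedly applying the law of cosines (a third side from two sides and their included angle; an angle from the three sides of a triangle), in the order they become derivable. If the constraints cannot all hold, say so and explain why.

The constraints are consistent. Derivable facts, in order:
After 1 step:
- QD ≈ 10.1
- YC ≈ 14.8
- ZW ≈ 15.26
- ∠DPZ = 19.46°
- ∠DZP = 91.64°
- ∠PDZ = 68.9°
After 2 steps:
- ∠CYW = 24.18°
- ∠DQZ = 20.48°
- ∠QDZ = 114.52°
- ∠QWZ = 58.39°
- ∠QZW = 31.61°
- ∠WCY = 35.82°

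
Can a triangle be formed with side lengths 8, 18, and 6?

Check the triangle inequality: 8 + 6 = 14 ≤ 18.
Since the sum of two sides does not exceed the third, no triangle can be formed.

No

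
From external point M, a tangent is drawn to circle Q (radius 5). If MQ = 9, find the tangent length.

Let T be the point of tangency. Then QT ⊥ MT (radius ⊥ tangent).
In right triangle QTM: QM² = QT² + MT²
9² = 5² + MT²
MT² = 56, MT = 2*sqrt(14)

2*sqrt(14)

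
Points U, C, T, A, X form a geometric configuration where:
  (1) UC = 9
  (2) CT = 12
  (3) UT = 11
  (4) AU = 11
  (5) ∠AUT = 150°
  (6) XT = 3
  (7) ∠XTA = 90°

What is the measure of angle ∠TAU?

Step 1: By the law of cosines on triangle AUT: AT² = 11² + 11² − 2·11·11·cos(150°) = 451.58, so AT ≈ 21.25.
Step 2: By the inverse law of cosines on triangle TAU: cos(∠TAU) = (21.25² + 11² − 11²) / (2·21.25·11) = 451.58/467.51 = 0.9659, so ∠TAU = 15°.

Therefore, the measure of angle ∠TAU = 15°.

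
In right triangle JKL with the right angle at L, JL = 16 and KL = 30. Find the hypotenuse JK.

By the Pythagorean theorem: JK^2 = JL^2 + KL^2
JK^2 = 16^2 + 30^2 = 256 + 900 = 1156
JK = sqrt(1156) = 34

34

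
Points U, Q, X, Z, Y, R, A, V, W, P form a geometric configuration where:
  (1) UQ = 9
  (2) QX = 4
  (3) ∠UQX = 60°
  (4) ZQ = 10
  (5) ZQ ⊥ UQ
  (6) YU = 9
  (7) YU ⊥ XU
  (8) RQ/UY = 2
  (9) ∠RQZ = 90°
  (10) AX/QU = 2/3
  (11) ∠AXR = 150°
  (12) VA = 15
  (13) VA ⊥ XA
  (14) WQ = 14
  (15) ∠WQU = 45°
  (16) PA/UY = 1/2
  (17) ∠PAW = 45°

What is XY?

Step 1: By the law of cosines on triangle UQX: UX² = 9² + 4² − 2·9·4·cos(60°) = 61, so UX = √61.
Step 2: By the law of cosines on triangle XUY: XY² = √61² + 9² − 2·√61·9·cos(90°) = 142, so XY = √142.

Therefore, the length of XY = √142.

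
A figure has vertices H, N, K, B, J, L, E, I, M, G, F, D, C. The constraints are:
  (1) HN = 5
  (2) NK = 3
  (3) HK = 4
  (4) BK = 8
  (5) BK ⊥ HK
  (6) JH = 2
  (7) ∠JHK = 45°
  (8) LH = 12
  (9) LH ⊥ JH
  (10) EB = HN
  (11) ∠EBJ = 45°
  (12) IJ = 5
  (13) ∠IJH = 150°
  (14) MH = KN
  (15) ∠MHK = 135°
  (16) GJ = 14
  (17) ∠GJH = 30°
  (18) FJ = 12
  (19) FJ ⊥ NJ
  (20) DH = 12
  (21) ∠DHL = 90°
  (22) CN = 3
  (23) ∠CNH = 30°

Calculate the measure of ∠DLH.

Step 1: By the law of cosines on triangle LHD: LD² = 12² + 12² − 2·12·12·cos(90°) = 288, so LD = 12·√2.
Step 2: By the inverse law of cosines on triangle DLH: cos(∠DLH) = ((12·√2)² + 12² − 12²) / (2·12·√2·12) = 288/407.29 = 0.7071, so ∠DLH = 45°.

Therefore, the measure of angle ∠DLH = 45°.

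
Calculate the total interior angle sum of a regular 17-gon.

The sum of interior angles of an n-sided polygon is (n - 2) * 180.
For n = 17: (17 - 2) * 180 = 15 * 180 = 2700 degrees.

2700 degrees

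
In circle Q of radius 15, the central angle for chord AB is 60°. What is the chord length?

Drop a perpendicular from the center to the chord, bisecting both the chord and the central angle.
Each half-chord = r sin(θ/2) = 15 sin(30°).
The full chord = 2 × 15 × sin(30°) = 15.

15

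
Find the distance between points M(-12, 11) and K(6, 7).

d = sqrt((6 - -12)^2 + (7 - 11)^2)
d = sqrt(18^2 + -4^2)
d = sqrt(324 + 16)
d = sqrt(340) = 2*sqrt(85)

2*sqrt(85)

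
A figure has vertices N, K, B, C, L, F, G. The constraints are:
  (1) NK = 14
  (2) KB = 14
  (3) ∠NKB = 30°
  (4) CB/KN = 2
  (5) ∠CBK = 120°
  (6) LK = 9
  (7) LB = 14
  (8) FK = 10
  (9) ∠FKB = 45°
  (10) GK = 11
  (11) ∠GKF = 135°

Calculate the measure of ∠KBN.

Step 1: By the law of cosines on triangle BKN: BN² = 14² + 14² − 2·14·14·cos(30°) = 52.52, so BN ≈ 7.25.
Step 2: By the inverse law of cosines on triangle KBN: cos(∠KBN) = (14² + 7.25² − 14²) / (2·14·7.25) = 52.52/202.91 = 0.2588, so ∠KBN = 75°.

Therefore, the measure of angle ∠KBN = 75°.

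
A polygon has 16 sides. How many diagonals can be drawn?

Each of the 16 vertices connects to 13 non-adjacent vertices via diagonals.
Total connections = 16 × 13 = 208, but each diagonal is counted twice.
Number of diagonals = 208 / 2 = 104.

104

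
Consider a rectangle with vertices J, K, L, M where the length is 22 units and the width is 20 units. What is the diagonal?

d = sqrt(22^2 + 20^2) = sqrt(884) = 2*sqrt(221)

2*sqrt(221)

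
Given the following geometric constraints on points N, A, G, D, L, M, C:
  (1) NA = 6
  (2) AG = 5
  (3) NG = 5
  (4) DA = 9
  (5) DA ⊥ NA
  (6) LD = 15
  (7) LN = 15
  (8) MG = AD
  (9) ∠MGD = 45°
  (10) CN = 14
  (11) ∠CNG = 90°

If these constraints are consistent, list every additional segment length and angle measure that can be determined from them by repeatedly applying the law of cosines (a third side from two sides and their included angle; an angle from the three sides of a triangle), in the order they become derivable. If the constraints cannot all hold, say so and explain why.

The constraints are consistent. Derivable facts, in order:
After 1 step:
- GC ≈ 14.87
- ND = 3·√13
- ∠AGN = 73.74°
- ∠ANG = 53.13°
- ∠GAN = 53.13°
After 2 steps:
- ∠ADN = 33.69°
- ∠AND = 56.31°
- ∠CGN = 70.35°
- ∠DLN = 42.27°
- ∠DNL = 68.87°
- ∠GCN = 19.65°
- ∠LDN = 68.87°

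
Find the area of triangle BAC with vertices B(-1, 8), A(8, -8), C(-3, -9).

The Shoelace formula computes the area from vertex coordinates by summing cross products.
For vertices (-1,8), (8,-8), (-3,-9):
Signed sum = -1*-8 - 8*8 + 8*-9 - -3*-8 + -3*8 - -1*-9
= -56 + -96 + -33 = -185
Area = (1/2)|-185| = 185/2.

185/2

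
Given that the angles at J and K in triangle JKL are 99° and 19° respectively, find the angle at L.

Let angle L = x. Then 99 + 19 + x = 180.
x = 180 - 118 = 62 degrees.

62 degrees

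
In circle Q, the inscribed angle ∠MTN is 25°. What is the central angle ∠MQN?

Central angle = 2 × 25° = 50° (inscribed angle theorem).

50°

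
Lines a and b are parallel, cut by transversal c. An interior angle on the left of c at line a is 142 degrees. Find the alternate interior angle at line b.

Alternate interior angles formed by parallel lines and a transversal are equal.
The given angle is 142 degrees.
The alternate interior angle = 142 degrees.

142 degrees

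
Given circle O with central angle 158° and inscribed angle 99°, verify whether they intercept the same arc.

By the inscribed angle theorem, the inscribed angle for a central angle of 158° should be 158° / 2 = 79°.
The given inscribed angle is 99°, which does not equal 79°.
Therefore, no, they do not correspond to the same arc.

No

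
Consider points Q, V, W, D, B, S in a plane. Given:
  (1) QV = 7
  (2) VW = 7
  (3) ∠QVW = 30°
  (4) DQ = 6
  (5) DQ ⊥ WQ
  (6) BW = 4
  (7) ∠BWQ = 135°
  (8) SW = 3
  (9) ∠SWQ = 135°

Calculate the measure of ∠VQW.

Step 1: By the law of cosines on triangle QVW: QW² = 7² + 7² − 2·7·7·cos(30°) = 13.13, so QW ≈ 3.62.
Step 2: By the inverse law of cosines on triangle VQW: cos(∠VQW) = (7² + 3.62² − 7²) / (2·7·3.62) = 13.13/50.73 = 0.2588, so ∠VQW = 75°.

Therefore, the measure of angle ∠VQW = 75°.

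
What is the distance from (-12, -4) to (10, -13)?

d = sqrt((22)^2 + (-9)^2) = sqrt(565)

sqrt(565)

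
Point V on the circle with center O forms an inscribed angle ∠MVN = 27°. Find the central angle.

The inscribed angle theorem states that a central angle is always twice any inscribed angle that subtends the same arc.
Since the inscribed angle is 27°, the central angle = 2 × 27° = 54°.

54°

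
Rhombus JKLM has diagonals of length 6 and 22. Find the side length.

The diagonals of a rhombus bisect each other at right angles.
Half-diagonals: 6/2 = 3 and 22/2 = 11
side = sqrt(3^2 + 11^2)
side = sqrt(9 + 121)
side = sqrt(130)

sqrt(130)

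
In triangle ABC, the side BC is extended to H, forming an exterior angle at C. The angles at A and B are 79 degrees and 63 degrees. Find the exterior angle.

By the exterior angle theorem, an exterior angle of a triangle equals the sum of the two remote interior angles.
Exterior angle = angle A + angle B
Exterior angle = 79 + 63 = 142 degrees

142 degrees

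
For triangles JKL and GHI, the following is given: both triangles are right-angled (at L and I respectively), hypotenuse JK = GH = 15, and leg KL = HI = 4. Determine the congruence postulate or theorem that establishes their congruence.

The given information matches HL: The hypotenuse and one leg of two right triangles are equal (Hypotenuse-Leg).

HL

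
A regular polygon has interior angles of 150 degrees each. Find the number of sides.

Exterior angle = 180 - 150 = 30. n = 360 / 30 = 12.

12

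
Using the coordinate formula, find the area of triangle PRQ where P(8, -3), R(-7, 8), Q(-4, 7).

The Shoelace formula computes the area from vertex coordinates by summing cross products.
For vertices (8,-3), (-7,8), (-4,7):
Signed sum = 8*8 - -7*-3 + -7*7 - -4*8 + -4*-3 - 8*7
= 43 + -17 + -44 = -18
Area = (1/2)|-18| = 9.

9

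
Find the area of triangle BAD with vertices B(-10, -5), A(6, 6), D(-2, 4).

The Shoelace formula computes the area from vertex coordinates by summing cross products.
For vertices (-10,-5), (6,6), (-2,4):
Signed sum = -10*6 - 6*-5 + 6*4 - -2*6 + -2*-5 - -10*4
= -30 + 36 + 50 = 56
Area = (1/2)|56| = 28.

28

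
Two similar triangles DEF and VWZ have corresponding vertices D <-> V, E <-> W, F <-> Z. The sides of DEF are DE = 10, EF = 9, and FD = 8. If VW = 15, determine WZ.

k = 15/10 = 3/2. WZ = 3/2 * 9 = 27/2.

27/2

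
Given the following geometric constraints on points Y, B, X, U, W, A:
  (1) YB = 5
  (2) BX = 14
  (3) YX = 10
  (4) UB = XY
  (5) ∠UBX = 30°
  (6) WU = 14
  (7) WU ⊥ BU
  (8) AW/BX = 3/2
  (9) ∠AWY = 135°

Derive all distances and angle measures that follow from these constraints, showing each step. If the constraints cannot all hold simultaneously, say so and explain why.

The constraints are consistent.

From the given relations:
  UB = XY = 10
  AW = 3/2·BX = 3/2·14 = 21

Step 1: From BU = 10, UW = 14, and ∠BUW = 90°, by the law of cosines:
  BW² = BU² + UW² - 2·BU·UW·cos(90°) = 100 + 196 - 0 = 296
  BW = 2·√74

Step 2: From XB = 14, BU = 10, and ∠XBU = 30°, by the law of cosines:
  XU² = XB² + BU² - 2·XB·BU·cos(30°) = 196 + 100 - 242.5 = 53.51
  XU ≈ 7.32

Step 3: From YB = 5, YX = 10, BX = 14, by the inverse law of cosines:
  cos(∠BYX) = (YB² + YX² - BX²) / (2·YB·YX)
  ∠BYX = 135.23°

Step 4: From BX = 14, BY = 5, XY = 10, by the inverse law of cosines:
  cos(∠XBY) = (BX² + BY² - XY²) / (2·BX·BY)
  ∠XBY = 30.2°

Step 5: From XB = 14, XY = 10, BY = 5, by the inverse law of cosines:
  cos(∠BXY) = (XB² + XY² - BY²) / (2·XB·XY)
  ∠BXY = 14.57°

Step 6: From BU = 10, BW = 2·√74, UW = 14, by the inverse law of cosines:
  cos(∠UBW) = (BU² + BW² - UW²) / (2·BU·BW)
  ∠UBW = 54.46°

Step 7: From XB = 14, XU = 7.32, BU = 10, by the inverse law of cosines:
  cos(∠BXU) = (XB² + XU² - BU²) / (2·XB·XU)
  ∠BXU = 43.12°

Step 8: From UB = 10, UX = 7.32, BX = 14, by the inverse law of cosines:
  cos(∠BUX) = (UB² + UX² - BX²) / (2·UB·UX)
  ∠BUX = 106.88°

Step 9: From WB = 2·√74, WU = 14, BU = 10, by the inverse law of cosines:
  cos(∠BWU) = (WB² + WU² - BU²) / (2·WB·WU)
  ∠BWU = 35.54°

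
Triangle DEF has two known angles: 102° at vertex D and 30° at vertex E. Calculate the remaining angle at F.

By the triangle angle sum property, the three interior angles of any triangle add up to 180°.
We know angle D = 102° and angle E = 30°, so their sum is 132°.
Therefore angle F = 180° - 132° = 48°.

48 degrees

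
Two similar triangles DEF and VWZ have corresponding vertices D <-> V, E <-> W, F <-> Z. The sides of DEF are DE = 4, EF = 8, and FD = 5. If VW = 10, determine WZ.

k = 10/4 = 5/2. WZ = 5/2 * 8 = 20.

20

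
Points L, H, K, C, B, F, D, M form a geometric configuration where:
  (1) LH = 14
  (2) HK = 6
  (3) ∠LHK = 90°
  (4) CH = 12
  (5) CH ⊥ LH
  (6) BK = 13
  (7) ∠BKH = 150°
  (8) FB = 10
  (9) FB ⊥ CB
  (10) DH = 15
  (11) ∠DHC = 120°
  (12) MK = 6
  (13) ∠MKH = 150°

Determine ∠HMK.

Step 1: By the law of cosines on triangle MKH: MH² = 6² + 6² − 2·6·6·cos(150°) = 134.35, so MH ≈ 11.59.
Step 2: By the inverse law of cosines on triangle HMK: cos(∠HMK) = (11.59² + 6² − 6²) / (2·11.59·6) = 134.35/139.09 = 0.9659, so ∠HMK = 15°.

Therefore, the measure of angle ∠HMK = 15°.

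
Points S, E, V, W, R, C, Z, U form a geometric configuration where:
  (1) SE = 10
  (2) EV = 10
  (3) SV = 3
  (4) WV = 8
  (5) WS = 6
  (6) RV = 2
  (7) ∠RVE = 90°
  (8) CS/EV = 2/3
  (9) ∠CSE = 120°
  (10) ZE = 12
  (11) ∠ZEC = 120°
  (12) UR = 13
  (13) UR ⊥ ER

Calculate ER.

Step 1: By the law of cosines on triangle EVR: ER² = 10² + 2² − 2·10·2·cos(90°) = 104, so ER = 2·√26.

Therefore, the length of ER = 2·√26.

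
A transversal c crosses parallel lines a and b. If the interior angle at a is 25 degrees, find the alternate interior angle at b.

Alternate interior angles formed by parallel lines and a transversal are equal.
The given angle is 25 degrees.
The alternate interior angle = 25 degrees.

25 degrees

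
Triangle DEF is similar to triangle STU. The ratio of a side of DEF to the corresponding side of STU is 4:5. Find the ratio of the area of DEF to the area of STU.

The ratio of areas of similar triangles equals the square of the side ratio.
Side ratio = 4:5
Area ratio = (4/5)^2 = 16/25 = 16:25

16:25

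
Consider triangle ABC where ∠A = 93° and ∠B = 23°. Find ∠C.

By the triangle angle sum property, the three interior angles of any triangle add up to 180°.
We know angle A = 93° and angle B = 23°, so their sum is 116°.
Therefore angle C = 180° - 116° = 64°.

64 degrees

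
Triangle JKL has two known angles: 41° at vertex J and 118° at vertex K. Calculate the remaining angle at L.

The interior angles sum to 180°: angle L = 180 - 41 - 118 = 21°.
The triangle is obtuse (angles 41°, 118°, 21°).

21 degrees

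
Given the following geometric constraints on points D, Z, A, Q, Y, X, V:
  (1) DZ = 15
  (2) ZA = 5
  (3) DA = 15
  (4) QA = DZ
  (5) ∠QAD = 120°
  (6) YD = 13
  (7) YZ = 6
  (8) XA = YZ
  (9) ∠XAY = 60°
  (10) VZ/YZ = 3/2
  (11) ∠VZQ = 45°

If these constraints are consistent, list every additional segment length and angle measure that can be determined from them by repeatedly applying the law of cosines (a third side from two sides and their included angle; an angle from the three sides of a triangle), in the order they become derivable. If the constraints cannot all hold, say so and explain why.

The constraints are consistent. Derivable facts, in order:
After 1 step:
- DQ = 15·√3
- ∠ADZ = 19.19°
- ∠AZD = 80.41°
- ∠DAZ = 80.41°
- ∠DYZ = 97.37°
- ∠DZY = 59.26°
- ∠YDZ = 23.37°
After 2 steps:
- ∠ADQ = 30°
- ∠AQD = 30°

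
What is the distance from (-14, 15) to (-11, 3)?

The horizontal distance is |-11 - -14| = 3 and the vertical distance is |3 - 15| = 12.
By the Pythagorean theorem, d = sqrt(3^2 + 12^2) = sqrt(153) = 3*sqrt(17).

3*sqrt(17)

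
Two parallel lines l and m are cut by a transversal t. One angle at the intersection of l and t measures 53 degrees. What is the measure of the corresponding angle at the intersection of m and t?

Corresponding angles formed by parallel lines and a transversal are equal.
The given angle is 53 degrees.
The corresponding angle = 53 degrees.

53 degrees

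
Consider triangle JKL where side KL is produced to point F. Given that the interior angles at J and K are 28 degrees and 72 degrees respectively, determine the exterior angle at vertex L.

Exterior angle = 28 + 72 = 100 degrees (exterior angle theorem).

100 degrees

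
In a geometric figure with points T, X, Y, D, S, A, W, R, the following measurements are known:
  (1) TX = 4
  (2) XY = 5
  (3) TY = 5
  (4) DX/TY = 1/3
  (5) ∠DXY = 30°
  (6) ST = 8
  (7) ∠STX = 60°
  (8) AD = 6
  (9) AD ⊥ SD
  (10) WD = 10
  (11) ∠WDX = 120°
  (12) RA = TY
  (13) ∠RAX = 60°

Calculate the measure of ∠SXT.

Step 1: By the law of cosines on triangle XTS: XS² = 4² + 8² − 2·4·8·cos(60°) = 48, so XS = 4·√3.
Step 2: By the inverse law of cosines on triangle SXT: cos(∠SXT) = ((4·√3)² + 4² − 8²) / (2·4·√3·4) = 0/55.43 = 0, so ∠SXT = 90°.

Therefore, the measure of angle ∠SXT = 90°.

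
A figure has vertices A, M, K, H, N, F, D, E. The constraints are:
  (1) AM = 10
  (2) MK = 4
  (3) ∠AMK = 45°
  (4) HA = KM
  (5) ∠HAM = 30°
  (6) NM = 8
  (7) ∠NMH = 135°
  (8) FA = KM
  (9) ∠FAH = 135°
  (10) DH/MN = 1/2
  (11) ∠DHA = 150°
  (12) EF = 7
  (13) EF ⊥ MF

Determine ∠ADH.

From the given relations: DH = 1/2·MN = 1/2·8 = 4; HA = KM = 4.
Step 1: By the law of cosines on triangle DHA: DA² = 4² + 4² − 2·4·4·cos(150°) = 59.71, so DA ≈ 7.73.
Step 2: By the inverse law of cosines on triangle ADH: cos(∠ADH) = (7.73² + 4² − 4²) / (2·7.73·4) = 59.71/61.82 = 0.9659, so ∠ADH = 15°.

Therefore, the measure of angle ∠ADH = 15°.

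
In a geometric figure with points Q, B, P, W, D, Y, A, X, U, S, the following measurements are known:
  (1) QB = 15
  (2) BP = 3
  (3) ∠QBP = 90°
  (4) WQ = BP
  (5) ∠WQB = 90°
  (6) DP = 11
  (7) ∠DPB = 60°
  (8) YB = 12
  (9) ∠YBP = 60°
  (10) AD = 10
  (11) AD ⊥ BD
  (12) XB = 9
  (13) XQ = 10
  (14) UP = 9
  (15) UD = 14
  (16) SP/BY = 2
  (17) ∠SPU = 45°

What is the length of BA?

Step 1: By the law of cosines on triangle BPD: BD² = 3² + 11² − 2·3·11·cos(60°) = 97, so BD = √97.
Step 2: By the law of cosines on triangle BDA: BA² = √97² + 10² − 2·√97·10·cos(90°) = 197, so BA = √197.

Therefore, the length of BA = √197.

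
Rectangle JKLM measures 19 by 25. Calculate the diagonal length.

d = sqrt(19^2 + 25^2) = sqrt(986)

sqrt(986)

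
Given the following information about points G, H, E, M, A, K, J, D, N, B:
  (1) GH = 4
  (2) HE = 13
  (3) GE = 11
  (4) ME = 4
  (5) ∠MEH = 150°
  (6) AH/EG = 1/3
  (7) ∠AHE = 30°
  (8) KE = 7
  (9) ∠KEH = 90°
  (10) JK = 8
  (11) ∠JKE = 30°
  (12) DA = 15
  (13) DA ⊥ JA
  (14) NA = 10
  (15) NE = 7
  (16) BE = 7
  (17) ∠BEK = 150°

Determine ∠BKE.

Step 1: By the law of cosines on triangle KEB: KB² = 7² + 7² − 2·7·7·cos(150°) = 182.87, so KB ≈ 13.52.
Step 2: By the inverse law of cosines on triangle BKE: cos(∠BKE) = (13.52² + 7² − 7²) / (2·13.52·7) = 182.87/189.32 = 0.9659, so ∠BKE = 15°.

Therefore, the measure of angle ∠BKE = 15°.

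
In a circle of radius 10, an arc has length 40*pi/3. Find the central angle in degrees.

θ = 360 × 40*pi/3 / (2π × 10) = 240° (rearranging arc length formula).

240°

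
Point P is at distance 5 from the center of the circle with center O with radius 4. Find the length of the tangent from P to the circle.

tangent = √(d² - r²) = √(5² - 4²) = √(25 - 16) = √9 = 3

3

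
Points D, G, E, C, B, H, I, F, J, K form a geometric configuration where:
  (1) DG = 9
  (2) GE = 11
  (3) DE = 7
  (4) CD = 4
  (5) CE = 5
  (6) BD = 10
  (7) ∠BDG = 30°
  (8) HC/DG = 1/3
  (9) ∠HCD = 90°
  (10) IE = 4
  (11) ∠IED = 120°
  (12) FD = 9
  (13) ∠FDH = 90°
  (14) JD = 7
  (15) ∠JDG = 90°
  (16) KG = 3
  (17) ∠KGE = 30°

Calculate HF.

From the given relations: HC = 1/3·DG = 1/3·9 = 3.
Step 1: By the law of cosines on triangle DCH: DH² = 4² + 3² − 2·4·3·cos(90°) = 25, so DH = 5.
Step 2: By the law of cosines on triangle HDF: HF² = 5² + 9² − 2·5·9·cos(90°) = 106, so HF = √106.

Therefore, the length of HF = √106.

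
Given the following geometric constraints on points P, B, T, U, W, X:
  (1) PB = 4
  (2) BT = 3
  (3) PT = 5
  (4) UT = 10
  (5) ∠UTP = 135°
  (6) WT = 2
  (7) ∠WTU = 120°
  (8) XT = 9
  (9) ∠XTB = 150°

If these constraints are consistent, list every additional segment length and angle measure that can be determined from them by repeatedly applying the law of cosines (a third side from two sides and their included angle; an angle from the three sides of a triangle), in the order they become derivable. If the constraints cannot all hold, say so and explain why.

The constraints are consistent. Derivable facts, in order:
After 1 step:
- BX ≈ 11.69
- PU ≈ 13.99
- UW = 2·√31
- ∠BPT = 36.87°
- ∠BTP = 53.13°
- ∠PBT = 90°
After 2 steps:
- ∠BXT = 7.37°
- ∠PUT = 14.64°
- ∠TBX = 22.63°
- ∠TPU = 30.36°
- ∠TUW = 8.95°
- ∠TWU = 51.05°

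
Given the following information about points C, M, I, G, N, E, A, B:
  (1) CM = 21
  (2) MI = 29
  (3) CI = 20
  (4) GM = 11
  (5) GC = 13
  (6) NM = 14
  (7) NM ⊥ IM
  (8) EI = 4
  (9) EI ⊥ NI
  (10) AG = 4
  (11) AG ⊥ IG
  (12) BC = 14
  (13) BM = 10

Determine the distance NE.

Step 1: By the law of cosines on triangle NMI: NI² = 14² + 29² − 2·14·29·cos(90°) = 1037, so NI ≈ 32.2.
Step 2: By the law of cosines on triangle NIE: NE² = 32.2² + 4² − 2·32.2·4·cos(90°) = 1053, so NE = 9·√13.

Therefore, the length of NE = 9·√13.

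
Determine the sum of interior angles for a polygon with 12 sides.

The sum of interior angles of an n-sided polygon is (n - 2) * 180.
For n = 12: (12 - 2) * 180 = 10 * 180 = 1800 degrees.

1800 degrees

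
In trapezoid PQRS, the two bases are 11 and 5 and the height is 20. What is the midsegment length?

The midsegment of a trapezoid = (base1 + base2) / 2
midsegment = (11 + 5) / 2
midsegment = 16 / 2
midsegment = 8

8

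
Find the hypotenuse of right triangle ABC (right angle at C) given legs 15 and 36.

In a right triangle, the square of the hypotenuse equals the sum of the squares of the two legs.
The legs are 15 and 36, so the hypotenuse = sqrt(225 + 1296) = sqrt(1521) = 39.

39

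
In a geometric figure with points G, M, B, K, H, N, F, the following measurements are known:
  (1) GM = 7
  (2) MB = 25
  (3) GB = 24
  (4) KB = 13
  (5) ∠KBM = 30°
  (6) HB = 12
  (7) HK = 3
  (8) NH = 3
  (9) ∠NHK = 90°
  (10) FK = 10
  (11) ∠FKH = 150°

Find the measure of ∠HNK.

Step 1: By the law of cosines on triangle NHK: NK² = 3² + 3² − 2·3·3·cos(90°) = 18, so NK = 3·√2.
Step 2: By the inverse law of cosines on triangle HNK: cos(∠HNK) = (3² + (3·√2)² − 3²) / (2·3·3·√2) = 18/25.46 = 0.7071, so ∠HNK = 45°.

Therefore, the measure of angle ∠HNK = 45°.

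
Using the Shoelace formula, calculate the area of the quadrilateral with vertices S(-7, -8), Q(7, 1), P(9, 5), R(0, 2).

Shoelace: sum of cross terms = 107, Area = (1/2)|107| = 107/2

107/2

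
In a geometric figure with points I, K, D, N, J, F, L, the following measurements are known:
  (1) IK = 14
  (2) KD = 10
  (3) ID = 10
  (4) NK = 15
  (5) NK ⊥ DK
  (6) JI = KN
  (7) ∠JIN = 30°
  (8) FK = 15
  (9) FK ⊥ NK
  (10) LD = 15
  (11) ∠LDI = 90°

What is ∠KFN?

Step 1: By the law of cosines on triangle FKN: FN² = 15² + 15² − 2·15·15·cos(90°) = 450, so FN = 15·√2.
Step 2: By the inverse law of cosines on triangle KFN: cos(∠KFN) = (15² + (15·√2)² − 15²) / (2·15·15·√2) = 450/636.4 = 0.7071, so ∠KFN = 45°.

Therefore, the measure of angle ∠KFN = 45°.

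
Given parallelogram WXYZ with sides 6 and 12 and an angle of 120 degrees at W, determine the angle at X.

Consecutive angles are supplementary: angle X = 180 - 120 = 60 degrees.

60 degrees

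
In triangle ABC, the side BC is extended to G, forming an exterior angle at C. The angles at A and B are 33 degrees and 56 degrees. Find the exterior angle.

By the exterior angle theorem, an exterior angle of a triangle equals the sum of the two remote interior angles.
Exterior angle = angle A + angle B
Exterior angle = 33 + 56 = 89 degrees

89 degrees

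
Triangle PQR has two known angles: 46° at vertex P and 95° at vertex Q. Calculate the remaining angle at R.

The interior angles sum to 180°: angle R = 180 - 46 - 95 = 39°.
The triangle is obtuse (angles 46°, 95°, 39°).

39 degrees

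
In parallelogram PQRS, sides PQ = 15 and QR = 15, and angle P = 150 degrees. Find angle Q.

Opposite sides of a parallelogram are parallel, so consecutive angles form co-interior angles on a transversal.
Co-interior angles sum to 180°, giving angle Q = 180 - 150 = 30 degrees.

30 degrees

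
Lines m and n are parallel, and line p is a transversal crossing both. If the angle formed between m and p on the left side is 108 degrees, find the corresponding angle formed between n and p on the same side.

Corresponding angles are equal: 108 degrees.

108 degrees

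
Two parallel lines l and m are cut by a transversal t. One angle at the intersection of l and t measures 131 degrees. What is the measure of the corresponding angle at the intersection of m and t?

Corresponding angles are equal: 131 degrees.

131 degrees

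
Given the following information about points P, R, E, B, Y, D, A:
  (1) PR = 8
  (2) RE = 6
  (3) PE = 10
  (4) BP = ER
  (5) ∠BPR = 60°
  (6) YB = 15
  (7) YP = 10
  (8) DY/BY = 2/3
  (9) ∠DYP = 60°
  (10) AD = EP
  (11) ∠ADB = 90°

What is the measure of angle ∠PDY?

From the given relations: DY = 2/3·BY = 2/3·15 = 10.
Step 1: By the law of cosines on triangle DYP: DP² = 10² + 10² − 2·10·10·cos(60°) = 100, so DP = 10.
Step 2: By the inverse law of cosines on triangle PDY: cos(∠PDY) = (10² + 10² − 10²) / (2·10·10) = 100/200 = 0.5, so ∠PDY = 60°.

Therefore, the measure of angle ∠PDY = 60°.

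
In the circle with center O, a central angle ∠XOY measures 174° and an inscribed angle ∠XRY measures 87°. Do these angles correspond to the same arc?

By the inscribed angle theorem, if both angles subtend the same arc, the inscribed angle must be half the central angle.
Half of 174° = 87°, which equals the given inscribed angle of 87°.
Therefore, yes, they correspond to the same arc.

Yes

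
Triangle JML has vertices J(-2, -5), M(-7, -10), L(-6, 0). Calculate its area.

Using the Shoelace formula for a triangle:
Area = (1/2)|x0(y1 - y2) + x1(y2 - y0) + x2(y0 - y1)|
Area = (1/2)|-2(-10 - 0) + -7(0 - -5) + -6(-5 - -10)|
Area = (1/2)|20 + -35 + -30|
Area = (1/2)|-45|
Area = (1/2)(45)
Area = 45/2

45/2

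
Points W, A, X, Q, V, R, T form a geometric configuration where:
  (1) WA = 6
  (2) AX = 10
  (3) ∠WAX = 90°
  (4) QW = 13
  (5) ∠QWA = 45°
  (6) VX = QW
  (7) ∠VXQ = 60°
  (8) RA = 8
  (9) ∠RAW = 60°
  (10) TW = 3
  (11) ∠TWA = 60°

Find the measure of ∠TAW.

Step 1: By the law of cosines on triangle AWT: AT² = 6² + 3² − 2·6·3·cos(60°) = 27, so AT = 3·√3.
Step 2: By the inverse law of cosines on triangle TAW: cos(∠TAW) = ((3·√3)² + 6² − 3²) / (2·3·√3·6) = 54/62.35 = 0.866, so ∠TAW = 30°.

Therefore, the measure of angle ∠TAW = 30°.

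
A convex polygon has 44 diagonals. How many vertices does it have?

Using d = n(n - 3)/2, we solve 44 = n(n - 3)/2.
So n(n - 3) = 88.
Testing n = 11: 11 * 8 = 88 = 88. Correct.
The polygon has 11 sides.

11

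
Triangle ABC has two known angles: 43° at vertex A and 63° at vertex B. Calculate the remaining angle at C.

angle C = 180 - 43 - 63 = 74 degrees.

74 degrees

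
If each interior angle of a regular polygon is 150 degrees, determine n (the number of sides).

Each interior angle of a regular n-gon is (n - 2) * 180 / n.
Setting this equal to 150:
(n - 2) * 180 / n = 150
Each exterior angle = 180 - 150 = 30 degrees.
Since exterior angles sum to 360: n = 360 / 30 = 12.

12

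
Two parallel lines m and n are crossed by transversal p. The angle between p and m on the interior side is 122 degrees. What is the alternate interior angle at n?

Alternate interior angles formed by parallel lines and a transversal are equal.
The given angle is 122 degrees.
The alternate interior angle = 122 degrees.

122 degrees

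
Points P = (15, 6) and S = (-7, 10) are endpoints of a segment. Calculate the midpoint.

M = ((x₁ + x₂)/2, (y₁ + y₂)/2)
= ((15 + -7)/2, (6 + 10)/2)
= (8/2, 16/2) = (4, 8)

(4, 8)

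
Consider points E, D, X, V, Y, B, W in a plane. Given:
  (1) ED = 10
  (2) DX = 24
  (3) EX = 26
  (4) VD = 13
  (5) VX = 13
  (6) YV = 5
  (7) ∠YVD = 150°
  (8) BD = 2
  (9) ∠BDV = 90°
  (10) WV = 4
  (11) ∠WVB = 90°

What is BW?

Step 1: By the law of cosines on triangle BDV: BV² = 2² + 13² − 2·2·13·cos(90°) = 173, so BV = √173.
Step 2: By the law of cosines on triangle BVW: BW² = √173² + 4² − 2·√173·4·cos(90°) = 189, so BW = 3·√21.

Therefore, the length of BW = 3·√21.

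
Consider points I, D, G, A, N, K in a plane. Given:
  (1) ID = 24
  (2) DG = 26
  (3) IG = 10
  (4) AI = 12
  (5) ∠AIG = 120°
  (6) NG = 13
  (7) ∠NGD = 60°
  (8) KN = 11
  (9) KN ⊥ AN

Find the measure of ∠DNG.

Step 1: By the law of cosines on triangle NGD: ND² = 13² + 26² − 2·13·26·cos(60°) = 507, so ND = 13·√3.
Step 2: By the inverse law of cosines on triangle DNG: cos(∠DNG) = ((13·√3)² + 13² − 26²) / (2·13·√3·13) = 0/585.43 = 0, so ∠DNG = 90°.

Therefore, the measure of angle ∠DNG = 90°.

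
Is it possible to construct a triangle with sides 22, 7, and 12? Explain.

No.
The triangle inequality is violated: 7 + 12 = 19 ≤ 22.
These lengths cannot form a triangle.

No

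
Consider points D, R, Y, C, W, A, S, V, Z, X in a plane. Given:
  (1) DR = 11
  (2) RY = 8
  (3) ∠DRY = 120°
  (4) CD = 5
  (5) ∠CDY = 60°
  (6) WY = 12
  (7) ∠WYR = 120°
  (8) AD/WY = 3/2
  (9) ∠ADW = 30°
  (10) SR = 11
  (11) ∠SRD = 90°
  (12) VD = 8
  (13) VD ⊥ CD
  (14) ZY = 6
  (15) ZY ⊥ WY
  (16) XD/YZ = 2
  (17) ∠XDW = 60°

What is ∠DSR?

Step 1: By the law of cosines on triangle SRD: SD² = 11² + 11² − 2·11·11·cos(90°) = 242, so SD = 11·√2.
Step 2: By the inverse law of cosines on triangle DSR: cos(∠DSR) = ((11·√2)² + 11² − 11²) / (2·11·√2·11) = 242/342.24 = 0.7071, so ∠DSR = 45°.

Therefore, the measure of angle ∠DSR = 45°.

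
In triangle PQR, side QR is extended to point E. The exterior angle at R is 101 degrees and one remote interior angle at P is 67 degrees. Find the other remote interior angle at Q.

By the exterior angle theorem: exterior angle = sum of remote interior angles.
101 = 67 + angle Q
angle Q = 101 - 67 = 34 degrees

34 degrees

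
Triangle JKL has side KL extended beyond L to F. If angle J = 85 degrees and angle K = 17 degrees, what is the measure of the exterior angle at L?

By the exterior angle theorem, an exterior angle of a triangle equals the sum of the two remote interior angles.
Exterior angle = angle J + angle K
Exterior angle = 85 + 17 = 102 degrees

102 degrees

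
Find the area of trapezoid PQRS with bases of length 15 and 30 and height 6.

A trapezoid's area equals the midsegment times the height.
The midsegment is (15 + 30) / 2 = 45/2.
Area = 45/2 * 6 = 135.

135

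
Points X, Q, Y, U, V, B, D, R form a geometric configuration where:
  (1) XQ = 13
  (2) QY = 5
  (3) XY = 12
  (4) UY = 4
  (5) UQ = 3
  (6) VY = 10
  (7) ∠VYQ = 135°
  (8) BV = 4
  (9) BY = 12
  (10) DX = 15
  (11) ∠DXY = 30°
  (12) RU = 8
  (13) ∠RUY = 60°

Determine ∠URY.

Step 1: By the law of cosines on triangle RUY: RY² = 8² + 4² − 2·8·4·cos(60°) = 48, so RY = 4·√3.
Step 2: By the inverse law of cosines on triangle URY: cos(∠URY) = (8² + (4·√3)² − 4²) / (2·8·4·√3) = 96/110.85 = 0.866, so ∠URY = 30°.

Therefore, the measure of angle ∠URY = 30°.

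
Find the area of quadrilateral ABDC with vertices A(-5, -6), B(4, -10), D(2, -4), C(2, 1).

Shoelace: sum of cross terms = 81, Area = (1/2)|81| = 81/2

81/2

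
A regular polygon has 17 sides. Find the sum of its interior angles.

The sum of interior angles of an n-sided polygon is (n - 2) * 180.
For n = 17: (17 - 2) * 180 = 15 * 180 = 2700 degrees.

2700 degrees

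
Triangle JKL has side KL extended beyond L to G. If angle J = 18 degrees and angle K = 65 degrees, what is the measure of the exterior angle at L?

By the exterior angle theorem, an exterior angle of a triangle equals the sum of the two remote interior angles.
Exterior angle = angle J + angle K
Exterior angle = 18 + 65 = 83 degrees

83 degrees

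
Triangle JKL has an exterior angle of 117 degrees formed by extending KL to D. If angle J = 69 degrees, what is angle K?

By the exterior angle theorem: exterior angle = sum of remote interior angles.
117 = 69 + angle K
angle K = 117 - 69 = 48 degrees

48 degrees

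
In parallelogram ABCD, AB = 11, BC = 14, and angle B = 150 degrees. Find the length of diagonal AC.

The diagonal of a parallelogram can be found by treating two adjacent sides and the diagonal as a triangle.
Applying the law of cosines with sides 11, 14 and included angle 150°:
d^2 = 121 + 196 - 308*cos(150°) = 154*sqrt(3) + 317
d = sqrt(154*sqrt(3) + 317)

sqrt(154*sqrt(3) + 317)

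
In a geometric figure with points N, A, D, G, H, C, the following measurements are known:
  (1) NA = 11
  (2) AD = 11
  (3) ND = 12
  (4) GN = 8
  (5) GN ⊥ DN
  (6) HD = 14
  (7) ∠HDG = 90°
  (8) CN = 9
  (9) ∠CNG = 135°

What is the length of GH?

Step 1: By the law of cosines on triangle GND: GD² = 8² + 12² − 2·8·12·cos(90°) = 208, so GD = 4·√13.
Step 2: By the law of cosines on triangle GDH: GH² = (4·√13)² + 14² − 2·4·√13·14·cos(90°) = 404, so GH = 2·√101.

Therefore, the length of GH = 2·√101.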